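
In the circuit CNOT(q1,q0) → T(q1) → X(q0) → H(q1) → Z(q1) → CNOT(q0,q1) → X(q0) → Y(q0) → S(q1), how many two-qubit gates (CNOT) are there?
2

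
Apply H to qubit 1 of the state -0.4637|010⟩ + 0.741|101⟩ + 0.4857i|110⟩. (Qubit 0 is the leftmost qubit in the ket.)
-0.3279|000⟩ + 0.3279|010⟩ + 0.3434i|100⟩ + 0.524|101⟩ - 0.3434i|110⟩ + 0.524|111⟩

H on qubit 1 mixes each pair of kets that differ only in qubit 1: amplitudes (a, b) of (|…0…⟩, |…1…⟩) become ((a + b)/√2, (a − b)/√2). Kets absent from the input have amplitude 0.
(|000⟩, |010⟩): (a, b) = (0, -0.4637) → (-0.3279, 0.3279)
(|100⟩, |110⟩): (a, b) = (0, 0.4857i) → (0.3434i, -0.3434i)
(|101⟩, |111⟩): (a, b) = (0.741, 0) → (0.524, 0.524)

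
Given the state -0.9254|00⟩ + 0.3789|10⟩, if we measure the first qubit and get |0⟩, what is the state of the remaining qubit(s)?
-|0⟩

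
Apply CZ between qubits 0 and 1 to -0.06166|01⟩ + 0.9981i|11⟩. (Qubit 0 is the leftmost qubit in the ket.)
-0.06166|01⟩ - 0.9981i|11⟩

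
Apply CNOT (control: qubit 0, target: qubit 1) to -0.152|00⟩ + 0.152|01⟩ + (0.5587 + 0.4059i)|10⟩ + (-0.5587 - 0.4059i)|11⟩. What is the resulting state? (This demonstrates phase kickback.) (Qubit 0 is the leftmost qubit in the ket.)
-0.152|00⟩ + 0.152|01⟩ + (-0.5587 - 0.4059i)|10⟩ + (0.5587 + 0.4059i)|11⟩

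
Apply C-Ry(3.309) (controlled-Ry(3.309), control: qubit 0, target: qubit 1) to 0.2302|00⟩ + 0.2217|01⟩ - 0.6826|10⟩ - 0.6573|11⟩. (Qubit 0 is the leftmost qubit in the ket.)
0.2302|00⟩ + 0.2217|01⟩ + 0.7121|10⟩ - 0.6253|11⟩

C-Ry(3.309) leaves the control-|0⟩ kets |00⟩, |01⟩ unchanged and applies Ry(3.309) to qubit 1 on the control-|1⟩ pair (|10⟩, |11⟩).
Ry(3.309) = [[cos(θ/2), −sin(θ/2)], [sin(θ/2), cos(θ/2)]]; θ = 3.309, cos(θ/2) ≈ -0.083606, sin(θ/2) ≈ 0.996499.
With a = amp(|10⟩) = -0.6826 and b = amp(|11⟩) = -0.6573:
new amp(|10⟩) = (-0.083606)·a + (-0.996499)·b = 0.7121
new amp(|11⟩) = (0.996499)·a + (-0.083606)·b = -0.6253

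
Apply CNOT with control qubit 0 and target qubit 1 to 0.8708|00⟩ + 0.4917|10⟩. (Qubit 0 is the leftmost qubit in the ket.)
0.8708|00⟩ + 0.4917|11⟩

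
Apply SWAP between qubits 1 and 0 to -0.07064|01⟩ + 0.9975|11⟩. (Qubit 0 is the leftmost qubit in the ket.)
-0.07064|10⟩ + 0.9975|11⟩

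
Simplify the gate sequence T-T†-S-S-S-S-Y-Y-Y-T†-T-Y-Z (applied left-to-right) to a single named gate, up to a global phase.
Z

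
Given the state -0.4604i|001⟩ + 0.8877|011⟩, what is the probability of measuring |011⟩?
0.788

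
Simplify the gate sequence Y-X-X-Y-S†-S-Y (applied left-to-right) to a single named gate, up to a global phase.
Y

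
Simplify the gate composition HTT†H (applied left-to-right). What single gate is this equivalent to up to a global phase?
I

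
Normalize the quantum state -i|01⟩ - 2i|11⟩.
-(1/√5)i|01⟩ - 0.8944i|11⟩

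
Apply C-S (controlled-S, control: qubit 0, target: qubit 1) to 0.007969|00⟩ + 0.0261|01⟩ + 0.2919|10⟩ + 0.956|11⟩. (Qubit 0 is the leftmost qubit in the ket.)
0.007969|00⟩ + 0.0261|01⟩ + 0.2919|10⟩ + 0.956i|11⟩

C-S leaves the control-|0⟩ kets |00⟩, |01⟩ unchanged and applies S to qubit 1 on the control-|1⟩ pair (|10⟩, |11⟩).
S = [[1, 0], [0, i]].
With a = amp(|10⟩) = 0.2919 and b = amp(|11⟩) = 0.956:
new amp(|10⟩) = (1)·a = 0.2919
new amp(|11⟩) = (i)·b = 0.956i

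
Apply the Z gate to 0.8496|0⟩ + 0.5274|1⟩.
0.8496|0⟩ - 0.5274|1⟩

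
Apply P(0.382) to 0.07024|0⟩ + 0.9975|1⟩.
0.07024|0⟩ + (0.9256 + 0.3718i)|1⟩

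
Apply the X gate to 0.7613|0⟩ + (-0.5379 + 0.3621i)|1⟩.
(-0.5379 + 0.3621i)|0⟩ + 0.7613|1⟩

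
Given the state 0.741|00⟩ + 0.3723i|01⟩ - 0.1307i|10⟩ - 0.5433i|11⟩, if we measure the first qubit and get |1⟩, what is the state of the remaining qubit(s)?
-0.2339i|0⟩ - 0.9723i|1⟩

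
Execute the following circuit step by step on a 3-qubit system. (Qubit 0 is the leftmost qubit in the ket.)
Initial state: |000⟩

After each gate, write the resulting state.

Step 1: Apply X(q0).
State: |100⟩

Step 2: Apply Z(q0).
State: -|100⟩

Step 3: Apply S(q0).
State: -i|100⟩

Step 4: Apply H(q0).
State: -(1/√2)i|000⟩ + (1/√2)i|100⟩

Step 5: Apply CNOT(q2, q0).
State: -(1/√2)i|000⟩ + (1/√2)i|100⟩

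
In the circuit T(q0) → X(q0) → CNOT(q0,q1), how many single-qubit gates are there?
2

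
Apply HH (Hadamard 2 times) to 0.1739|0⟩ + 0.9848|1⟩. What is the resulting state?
0.1739|0⟩ + 0.9848|1⟩

H² = I, so an even number of Hadamards cancels: H^2 = I and the state is unchanged.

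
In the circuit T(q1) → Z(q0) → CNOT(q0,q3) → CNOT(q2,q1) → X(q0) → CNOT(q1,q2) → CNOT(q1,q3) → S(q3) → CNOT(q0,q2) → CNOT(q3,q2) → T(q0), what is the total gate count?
11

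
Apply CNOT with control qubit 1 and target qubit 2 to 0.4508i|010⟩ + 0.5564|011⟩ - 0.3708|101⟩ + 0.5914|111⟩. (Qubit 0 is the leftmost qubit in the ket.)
0.5564|010⟩ + 0.4508i|011⟩ - 0.3708|101⟩ + 0.5914|110⟩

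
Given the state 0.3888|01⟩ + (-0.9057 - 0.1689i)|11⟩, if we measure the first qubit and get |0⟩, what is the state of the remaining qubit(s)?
|1⟩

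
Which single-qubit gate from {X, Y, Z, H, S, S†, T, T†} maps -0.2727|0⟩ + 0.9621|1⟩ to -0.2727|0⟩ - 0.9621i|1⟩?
S†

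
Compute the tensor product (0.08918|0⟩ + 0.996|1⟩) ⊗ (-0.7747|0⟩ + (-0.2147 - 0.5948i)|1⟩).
-0.06909|00⟩ + (-0.01915 - 0.05304i)|01⟩ - 0.7716|10⟩ + (-0.2138 - 0.5924i)|11⟩

amp(|b₁b₂…⟩) = product of the factor amplitudes for bits b₁, b₂, …; only kets whose every factor amplitude is nonzero survive.
|00⟩: (0.08918)(-0.7747) = -0.06909
|01⟩: (0.08918)(-0.2147 - 0.5948i) = (-0.01915 - 0.05304i)
|10⟩: (0.996)(-0.7747) = -0.7716
|11⟩: (0.996)(-0.2147 - 0.5948i) = (-0.2138 - 0.5924i)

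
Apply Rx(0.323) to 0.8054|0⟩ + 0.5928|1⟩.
(0.7949 - 0.09532i)|0⟩ + (0.5851 - 0.1295i)|1⟩

Rx(0.323) = [[cos(θ/2), −i·sin(θ/2)], [−i·sin(θ/2), cos(θ/2)]]; θ = 0.323, cos(θ/2) ≈ 0.986987, sin(θ/2) ≈ 0.160799.
With a = amp(|0⟩) = 0.8054 and b = amp(|1⟩) = 0.5928:
new amp(|0⟩) = (0.986987)·a + (-0.160799i)·b = (0.7949 - 0.09532i)
new amp(|1⟩) = (-0.160799i)·a + (0.986987)·b = (0.5851 - 0.1295i)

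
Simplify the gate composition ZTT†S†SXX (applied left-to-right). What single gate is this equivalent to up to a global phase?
Z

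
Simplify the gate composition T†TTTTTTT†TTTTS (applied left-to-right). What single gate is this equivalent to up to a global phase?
S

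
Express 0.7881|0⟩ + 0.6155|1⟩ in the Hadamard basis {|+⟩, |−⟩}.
0.9925|+⟩ + 0.122|−⟩

With |ψ⟩ = α|0⟩ + β|1⟩, the Hadamard-basis coefficients are ⟨+|ψ⟩ = (α + β)/√2 and ⟨−|ψ⟩ = (α − β)/√2.
Here α = 0.7881, β = 0.6155: (α + β)/√2 = 0.9925, (α − β)/√2 = 0.122.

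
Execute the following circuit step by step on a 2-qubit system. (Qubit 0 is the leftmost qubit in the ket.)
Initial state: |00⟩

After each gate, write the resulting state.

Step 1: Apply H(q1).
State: 1/√2|00⟩ + 1/√2|01⟩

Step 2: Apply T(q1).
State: 1/√2|00⟩ + (1/2 + (1/2)i)|01⟩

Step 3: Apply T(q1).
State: 1/√2|00⟩ + (1/√2)i|01⟩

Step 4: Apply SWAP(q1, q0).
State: 1/√2|00⟩ + (1/√2)i|10⟩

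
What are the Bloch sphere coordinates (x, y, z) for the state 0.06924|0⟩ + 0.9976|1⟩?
(0.1381, 0, -0.9904)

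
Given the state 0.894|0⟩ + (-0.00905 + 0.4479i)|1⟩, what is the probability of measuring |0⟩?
0.7992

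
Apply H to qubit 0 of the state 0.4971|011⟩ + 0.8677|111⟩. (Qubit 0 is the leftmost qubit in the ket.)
0.9651|011⟩ - 0.2621|111⟩

H on qubit 0 mixes each pair of kets that differ only in qubit 0: amplitudes (a, b) of (|…0…⟩, |…1…⟩) become ((a + b)/√2, (a − b)/√2). Kets absent from the input have amplitude 0.
(|011⟩, |111⟩): (a, b) = (0.4971, 0.8677) → (0.9651, -0.2621)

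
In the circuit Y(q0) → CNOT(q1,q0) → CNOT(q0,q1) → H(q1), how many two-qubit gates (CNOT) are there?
2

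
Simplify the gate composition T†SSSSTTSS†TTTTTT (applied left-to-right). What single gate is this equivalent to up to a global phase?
T†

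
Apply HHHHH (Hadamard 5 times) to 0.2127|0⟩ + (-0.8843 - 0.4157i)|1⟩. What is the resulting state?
(-0.4749 - 0.2939i)|0⟩ + (0.7757 + 0.2939i)|1⟩

H² = I, so H^5 = H: a single Hadamard. With (a, b) = (0.2127, (-0.8843 - 0.4157i)), H gives ((a + b)/√2, (a − b)/√2) = ((-0.4749 - 0.2939i), (0.7757 + 0.2939i)).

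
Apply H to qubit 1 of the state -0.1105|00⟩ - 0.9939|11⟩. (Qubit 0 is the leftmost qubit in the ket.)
-0.07814|00⟩ - 0.07814|01⟩ - 0.7028|10⟩ + 0.7028|11⟩

H on qubit 1 mixes each pair of kets that differ only in qubit 1: amplitudes (a, b) of (|…0…⟩, |…1…⟩) become ((a + b)/√2, (a − b)/√2). Kets absent from the input have amplitude 0.
(|00⟩, |01⟩): (a, b) = (-0.1105, 0) → (-0.07814, -0.07814)
(|10⟩, |11⟩): (a, b) = (0, -0.9939) → (-0.7028, 0.7028)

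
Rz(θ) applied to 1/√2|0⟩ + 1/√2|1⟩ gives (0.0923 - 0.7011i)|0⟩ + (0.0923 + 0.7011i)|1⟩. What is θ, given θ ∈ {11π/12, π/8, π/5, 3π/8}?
11π/12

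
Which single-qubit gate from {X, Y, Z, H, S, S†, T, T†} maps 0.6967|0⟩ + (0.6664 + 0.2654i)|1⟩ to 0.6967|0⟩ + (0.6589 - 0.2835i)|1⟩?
T†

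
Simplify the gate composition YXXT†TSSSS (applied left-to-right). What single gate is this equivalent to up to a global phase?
Y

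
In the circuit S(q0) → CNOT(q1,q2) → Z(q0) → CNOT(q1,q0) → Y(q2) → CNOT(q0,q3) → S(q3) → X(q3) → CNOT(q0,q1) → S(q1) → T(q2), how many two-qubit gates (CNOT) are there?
4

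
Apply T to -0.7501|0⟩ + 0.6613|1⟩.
-0.7501|0⟩ + (0.4676 + 0.4676i)|1⟩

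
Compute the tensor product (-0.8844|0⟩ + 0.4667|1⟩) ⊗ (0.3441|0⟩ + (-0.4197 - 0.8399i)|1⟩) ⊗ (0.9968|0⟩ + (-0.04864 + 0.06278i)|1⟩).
-0.3033|000⟩ + (0.0148 - 0.01911i)|001⟩ + (0.37 + 0.7404i)|010⟩ + (-0.06469 - 0.01283i)|011⟩ + 0.1601|100⟩ + (-0.007811 + 0.01008i)|101⟩ + (-0.1952 - 0.3907i)|110⟩ + (0.03414 + 0.006769i)|111⟩

amp(|b₁b₂…⟩) = product of the factor amplitudes for bits b₁, b₂, …; only kets whose every factor amplitude is nonzero survive.
|000⟩: (-0.8844)(0.3441)(0.9968) = -0.3033
|001⟩: (-0.8844)(0.3441)(-0.04864 + 0.06278i) = (0.0148 - 0.01911i)
|010⟩: (-0.8844)(-0.4197 - 0.8399i)(0.9968) = (0.37 + 0.7404i)
|011⟩: (-0.8844)(-0.4197 - 0.8399i)(-0.04864 + 0.06278i) = (-0.06469 - 0.01283i)
|100⟩: (0.4667)(0.3441)(0.9968) = 0.1601
|101⟩: (0.4667)(0.3441)(-0.04864 + 0.06278i) = (-0.007811 + 0.01008i)
|110⟩: (0.4667)(-0.4197 - 0.8399i)(0.9968) = (-0.1952 - 0.3907i)
|111⟩: (0.4667)(-0.4197 - 0.8399i)(-0.04864 + 0.06278i) = (0.03414 + 0.006769i)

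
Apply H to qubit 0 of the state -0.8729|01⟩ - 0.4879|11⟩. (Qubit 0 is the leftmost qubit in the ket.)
-0.9622|01⟩ - 0.2722|11⟩

H on qubit 0 mixes each pair of kets that differ only in qubit 0: amplitudes (a, b) of (|…0…⟩, |…1…⟩) become ((a + b)/√2, (a − b)/√2). Kets absent from the input have amplitude 0.
(|01⟩, |11⟩): (a, b) = (-0.8729, -0.4879) → (-0.9622, -0.2722)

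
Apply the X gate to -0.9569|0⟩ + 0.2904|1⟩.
0.2904|0⟩ - 0.9569|1⟩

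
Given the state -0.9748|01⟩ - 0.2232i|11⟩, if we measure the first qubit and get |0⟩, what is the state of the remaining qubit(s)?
-|1⟩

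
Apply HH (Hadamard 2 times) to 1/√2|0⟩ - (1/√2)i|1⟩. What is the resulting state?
1/√2|0⟩ - (1/√2)i|1⟩

H² = I, so an even number of Hadamards cancels: H^2 = I and the state is unchanged.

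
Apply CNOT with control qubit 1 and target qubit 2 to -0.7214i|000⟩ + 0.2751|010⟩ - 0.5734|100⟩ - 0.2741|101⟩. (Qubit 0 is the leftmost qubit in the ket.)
-0.7214i|000⟩ + 0.2751|011⟩ - 0.5734|100⟩ - 0.2741|101⟩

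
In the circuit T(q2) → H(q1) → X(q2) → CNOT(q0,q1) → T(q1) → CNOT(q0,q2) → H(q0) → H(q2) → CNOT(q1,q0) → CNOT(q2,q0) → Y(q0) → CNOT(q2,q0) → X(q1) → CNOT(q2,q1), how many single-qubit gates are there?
8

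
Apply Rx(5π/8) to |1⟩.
-0.8315i|0⟩ + 0.5556|1⟩

Rx(5π/8) = [[cos(θ/2), −i·sin(θ/2)], [−i·sin(θ/2), cos(θ/2)]]; θ = 5π/8, cos(θ/2) ≈ 0.55557, sin(θ/2) ≈ 0.83147.
With a = amp(|0⟩) = 0 and b = amp(|1⟩) = 1:
new amp(|0⟩) = (0.55557)·a + (-0.83147i)·b = -0.8315i
new amp(|1⟩) = (-0.83147i)·a + (0.55557)·b = 0.5556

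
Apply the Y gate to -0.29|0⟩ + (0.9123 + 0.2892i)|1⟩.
(0.2892 - 0.9123i)|0⟩ - 0.29i|1⟩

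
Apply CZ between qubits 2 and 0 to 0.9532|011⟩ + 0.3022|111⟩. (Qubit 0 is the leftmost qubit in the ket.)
0.9532|011⟩ - 0.3022|111⟩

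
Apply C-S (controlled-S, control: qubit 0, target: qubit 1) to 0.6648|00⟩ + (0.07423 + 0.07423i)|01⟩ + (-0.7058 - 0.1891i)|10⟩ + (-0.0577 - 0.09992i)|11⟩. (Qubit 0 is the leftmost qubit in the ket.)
0.6648|00⟩ + (0.07423 + 0.07423i)|01⟩ + (-0.7058 - 0.1891i)|10⟩ + (0.09992 - 0.0577i)|11⟩

C-S leaves the control-|0⟩ kets |00⟩, |01⟩ unchanged and applies S to qubit 1 on the control-|1⟩ pair (|10⟩, |11⟩).
S = [[1, 0], [0, i]].
With a = amp(|10⟩) = (-0.7058 - 0.1891i) and b = amp(|11⟩) = (-0.0577 - 0.09992i):
new amp(|10⟩) = (1)·a = (-0.7058 - 0.1891i)
new amp(|11⟩) = (i)·b = (0.09992 - 0.0577i)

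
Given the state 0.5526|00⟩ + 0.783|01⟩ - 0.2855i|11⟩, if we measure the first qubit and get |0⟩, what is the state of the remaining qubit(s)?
0.5766|0⟩ + 0.817|1⟩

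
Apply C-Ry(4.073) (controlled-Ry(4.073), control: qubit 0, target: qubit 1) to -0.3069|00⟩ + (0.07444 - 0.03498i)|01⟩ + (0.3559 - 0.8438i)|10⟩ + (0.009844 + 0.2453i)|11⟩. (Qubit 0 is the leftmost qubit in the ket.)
-0.3069|00⟩ + (0.07444 - 0.03498i)|01⟩ + (-0.1686 + 0.1597i)|10⟩ + (0.3136 - 0.8641i)|11⟩

C-Ry(4.073) leaves the control-|0⟩ kets |00⟩, |01⟩ unchanged and applies Ry(4.073) to qubit 1 on the control-|1⟩ pair (|10⟩, |11⟩).
Ry(4.073) = [[cos(θ/2), −sin(θ/2)], [sin(θ/2), cos(θ/2)]]; θ = 4.073, cos(θ/2) ≈ -0.449052, sin(θ/2) ≈ 0.893506.
With a = amp(|10⟩) = (0.3559 - 0.8438i) and b = amp(|11⟩) = (0.009844 + 0.2453i):
new amp(|10⟩) = (-0.449052)·a + (-0.893506)·b = (-0.1686 + 0.1597i)
new amp(|11⟩) = (0.893506)·a + (-0.449052)·b = (0.3136 - 0.8641i)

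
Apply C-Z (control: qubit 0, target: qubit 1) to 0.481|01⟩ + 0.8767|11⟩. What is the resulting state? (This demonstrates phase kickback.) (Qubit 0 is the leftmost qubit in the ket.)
0.481|01⟩ - 0.8767|11⟩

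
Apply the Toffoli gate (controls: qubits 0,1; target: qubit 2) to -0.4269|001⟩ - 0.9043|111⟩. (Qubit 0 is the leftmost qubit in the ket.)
-0.4269|001⟩ - 0.9043|110⟩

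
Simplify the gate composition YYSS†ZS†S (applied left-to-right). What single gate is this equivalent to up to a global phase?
Z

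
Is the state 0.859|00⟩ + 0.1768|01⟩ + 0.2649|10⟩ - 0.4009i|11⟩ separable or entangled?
Entangled

Writing the state as a|00⟩ + b|01⟩ + c|10⟩ + d|11⟩, it is a product state iff ad − bc = 0.
Here (a, b, c, d) = (0.859, 0.1768, 0.2649, -0.4009i): ad − bc = (0.859)(-0.4009i) − (0.1768)(0.2649) = (-0.04683 - 0.3444i) ≠ 0, so the state is entangled.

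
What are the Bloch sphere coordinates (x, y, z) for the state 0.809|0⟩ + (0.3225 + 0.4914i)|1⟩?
(0.5218, 0.7951, 0.309)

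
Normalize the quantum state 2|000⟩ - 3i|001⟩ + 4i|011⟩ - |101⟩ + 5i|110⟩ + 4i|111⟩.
0.2374|000⟩ - 0.356i|001⟩ + 0.4747i|011⟩ - 0.1187|101⟩ + 0.5934i|110⟩ + 0.4747i|111⟩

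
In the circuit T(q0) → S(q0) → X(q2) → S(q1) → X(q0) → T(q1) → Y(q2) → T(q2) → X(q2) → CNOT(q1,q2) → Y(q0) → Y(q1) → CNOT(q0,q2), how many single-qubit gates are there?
11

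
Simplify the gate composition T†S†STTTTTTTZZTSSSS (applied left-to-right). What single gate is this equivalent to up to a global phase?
T†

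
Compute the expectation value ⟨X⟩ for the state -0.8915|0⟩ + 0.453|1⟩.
-0.8077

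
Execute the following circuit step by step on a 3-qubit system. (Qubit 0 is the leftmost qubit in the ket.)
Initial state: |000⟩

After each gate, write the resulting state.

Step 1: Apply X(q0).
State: |100⟩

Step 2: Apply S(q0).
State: i|100⟩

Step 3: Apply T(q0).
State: (-1/√2 + (1/√2)i)|100⟩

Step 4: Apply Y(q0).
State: (1/√2 + (1/√2)i)|000⟩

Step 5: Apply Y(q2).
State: (-1/√2 + (1/√2)i)|001⟩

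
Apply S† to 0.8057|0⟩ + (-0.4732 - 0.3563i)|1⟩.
0.8057|0⟩ + (-0.3563 + 0.4732i)|1⟩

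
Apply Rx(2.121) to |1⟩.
-0.8726i|0⟩ + 0.4884|1⟩

Rx(2.121) = [[cos(θ/2), −i·sin(θ/2)], [−i·sin(θ/2), cos(θ/2)]]; θ = 2.121, cos(θ/2) ≈ 0.488436, sin(θ/2) ≈ 0.8726.
With a = amp(|0⟩) = 0 and b = amp(|1⟩) = 1:
new amp(|0⟩) = (0.488436)·a + (-0.8726i)·b = -0.8726i
new amp(|1⟩) = (-0.8726i)·a + (0.488436)·b = 0.4884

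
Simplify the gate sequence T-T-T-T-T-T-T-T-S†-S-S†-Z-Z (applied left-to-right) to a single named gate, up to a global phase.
S†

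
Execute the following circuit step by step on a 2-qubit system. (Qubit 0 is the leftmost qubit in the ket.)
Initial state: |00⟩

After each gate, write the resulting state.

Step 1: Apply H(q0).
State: 1/√2|00⟩ + 1/√2|10⟩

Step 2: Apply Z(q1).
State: 1/√2|00⟩ + 1/√2|10⟩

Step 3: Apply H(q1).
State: 1/2|00⟩ + 1/2|01⟩ + 1/2|10⟩ + 1/2|11⟩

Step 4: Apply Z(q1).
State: 1/2|00⟩ - 1/2|01⟩ + 1/2|10⟩ - 1/2|11⟩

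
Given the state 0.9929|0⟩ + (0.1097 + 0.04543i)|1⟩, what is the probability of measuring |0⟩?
0.9859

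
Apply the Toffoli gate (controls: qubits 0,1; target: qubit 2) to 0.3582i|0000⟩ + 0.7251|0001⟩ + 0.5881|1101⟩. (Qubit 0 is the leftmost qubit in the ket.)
0.3582i|0000⟩ + 0.7251|0001⟩ + 0.5881|1111⟩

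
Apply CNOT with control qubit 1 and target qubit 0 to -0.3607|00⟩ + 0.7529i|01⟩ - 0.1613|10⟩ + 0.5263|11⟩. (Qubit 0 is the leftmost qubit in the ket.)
-0.3607|00⟩ + 0.5263|01⟩ - 0.1613|10⟩ + 0.7529i|11⟩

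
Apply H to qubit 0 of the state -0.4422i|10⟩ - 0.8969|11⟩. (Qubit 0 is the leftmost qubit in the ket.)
-0.3127i|00⟩ - 0.6342|01⟩ + 0.3127i|10⟩ + 0.6342|11⟩

H on qubit 0 mixes each pair of kets that differ only in qubit 0: amplitudes (a, b) of (|…0…⟩, |…1…⟩) become ((a + b)/√2, (a − b)/√2). Kets absent from the input have amplitude 0.
(|00⟩, |10⟩): (a, b) = (0, -0.4422i) → (-0.3127i, 0.3127i)
(|01⟩, |11⟩): (a, b) = (0, -0.8969) → (-0.6342, 0.6342)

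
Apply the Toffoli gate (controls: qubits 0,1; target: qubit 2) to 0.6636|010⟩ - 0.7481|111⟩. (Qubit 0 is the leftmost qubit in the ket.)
0.6636|010⟩ - 0.7481|110⟩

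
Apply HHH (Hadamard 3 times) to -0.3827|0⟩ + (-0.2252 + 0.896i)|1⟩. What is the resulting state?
(-0.4299 + 0.6336i)|0⟩ + (-0.1114 - 0.6336i)|1⟩

H² = I, so H^3 = H: a single Hadamard. With (a, b) = (-0.3827, (-0.2252 + 0.896i)), H gives ((a + b)/√2, (a − b)/√2) = ((-0.4299 + 0.6336i), (-0.1114 - 0.6336i)).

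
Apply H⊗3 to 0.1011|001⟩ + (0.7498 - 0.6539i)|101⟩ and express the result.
(0.3008 - 0.2312i)|000⟩ + (-0.3008 + 0.2312i)|001⟩ + (0.3008 - 0.2312i)|010⟩ + (-0.3008 + 0.2312i)|011⟩ + (-0.2294 + 0.2312i)|100⟩ + (0.2294 - 0.2312i)|101⟩ + (-0.2294 + 0.2312i)|110⟩ + (0.2294 - 0.2312i)|111⟩

H⊗3 gives amp(|y⟩) = (1/2√2) Σ_x (−1)^(x·y) amp(|x⟩), where x·y is the number of positions in which both x and y have a 1.
|000⟩: (0.1011 + (0.7498 - 0.6539i))/(2√2) = (0.3008 - 0.2312i)
|001⟩: (-0.1011 - (0.7498 - 0.6539i))/(2√2) = (-0.3008 + 0.2312i)
|010⟩: (0.1011 + (0.7498 - 0.6539i))/(2√2) = (0.3008 - 0.2312i)
|011⟩: (-0.1011 - (0.7498 - 0.6539i))/(2√2) = (-0.3008 + 0.2312i)
|100⟩: (0.1011 - (0.7498 - 0.6539i))/(2√2) = (-0.2294 + 0.2312i)
|101⟩: (-0.1011 + (0.7498 - 0.6539i))/(2√2) = (0.2294 - 0.2312i)
|110⟩: (0.1011 - (0.7498 - 0.6539i))/(2√2) = (-0.2294 + 0.2312i)
|111⟩: (-0.1011 + (0.7498 - 0.6539i))/(2√2) = (0.2294 - 0.2312i)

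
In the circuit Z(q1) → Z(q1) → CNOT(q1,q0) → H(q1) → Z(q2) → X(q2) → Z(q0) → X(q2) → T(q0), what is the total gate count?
9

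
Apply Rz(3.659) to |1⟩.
(-0.2558 + 0.9667i)|1⟩

Rz(3.659) = [[e^(−iθ/2), 0], [0, e^(iθ/2)]] with e^(±iθ/2) = cos(θ/2) ± i·sin(θ/2); θ = 3.659, cos(θ/2) ≈ -0.255828, sin(θ/2) ≈ 0.966722.
With a = amp(|0⟩) = 0 and b = amp(|1⟩) = 1:
new amp(|0⟩) = (-0.255828 - 0.966722i)·a = 0
new amp(|1⟩) = (-0.255828 + 0.966722i)·b = (-0.2558 + 0.9667i)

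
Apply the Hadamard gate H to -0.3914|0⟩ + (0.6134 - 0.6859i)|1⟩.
(0.157 - 0.485i)|0⟩ + (-0.7105 + 0.485i)|1⟩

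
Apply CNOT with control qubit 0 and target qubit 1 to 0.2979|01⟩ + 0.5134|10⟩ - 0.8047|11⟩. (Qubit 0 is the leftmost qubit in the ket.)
0.2979|01⟩ - 0.8047|10⟩ + 0.5134|11⟩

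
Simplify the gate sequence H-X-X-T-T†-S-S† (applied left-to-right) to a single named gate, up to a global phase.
H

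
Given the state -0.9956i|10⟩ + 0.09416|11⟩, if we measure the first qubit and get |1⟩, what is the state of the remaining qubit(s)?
-0.9956i|0⟩ + 0.09416|1⟩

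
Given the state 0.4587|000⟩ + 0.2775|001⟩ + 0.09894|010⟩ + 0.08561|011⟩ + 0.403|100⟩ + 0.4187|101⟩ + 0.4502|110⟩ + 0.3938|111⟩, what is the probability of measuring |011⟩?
0.007329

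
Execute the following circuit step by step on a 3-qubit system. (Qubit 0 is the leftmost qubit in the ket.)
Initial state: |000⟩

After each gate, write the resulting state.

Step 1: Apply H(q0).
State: 1/√2|000⟩ + 1/√2|100⟩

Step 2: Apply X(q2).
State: 1/√2|001⟩ + 1/√2|101⟩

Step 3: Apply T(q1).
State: 1/√2|001⟩ + 1/√2|101⟩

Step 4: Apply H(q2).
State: 1/2|000⟩ - 1/2|001⟩ + 1/2|100⟩ - 1/2|101⟩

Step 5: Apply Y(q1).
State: (1/2)i|010⟩ - (1/2)i|011⟩ + (1/2)i|110⟩ - (1/2)i|111⟩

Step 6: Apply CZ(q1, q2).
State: (1/2)i|010⟩ + (1/2)i|011⟩ + (1/2)i|110⟩ + (1/2)i|111⟩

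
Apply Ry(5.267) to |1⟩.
-0.4865|0⟩ - 0.8737|1⟩

Ry(5.267) = [[cos(θ/2), −sin(θ/2)], [sin(θ/2), cos(θ/2)]]; θ = 5.267, cos(θ/2) ≈ -0.873674, sin(θ/2) ≈ 0.486512.
With a = amp(|0⟩) = 0 and b = amp(|1⟩) = 1:
new amp(|0⟩) = (-0.873674)·a + (-0.486512)·b = -0.4865
new amp(|1⟩) = (0.486512)·a + (-0.873674)·b = -0.8737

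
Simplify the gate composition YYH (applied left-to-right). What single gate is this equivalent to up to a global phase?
H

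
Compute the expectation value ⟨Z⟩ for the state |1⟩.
-1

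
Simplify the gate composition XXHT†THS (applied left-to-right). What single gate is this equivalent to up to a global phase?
S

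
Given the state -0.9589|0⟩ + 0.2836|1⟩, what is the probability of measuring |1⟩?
0.08043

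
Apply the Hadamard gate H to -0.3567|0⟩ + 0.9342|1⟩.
0.4084|0⟩ - 0.9128|1⟩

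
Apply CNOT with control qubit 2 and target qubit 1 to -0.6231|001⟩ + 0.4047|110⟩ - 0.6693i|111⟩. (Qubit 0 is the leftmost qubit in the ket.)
-0.6231|011⟩ - 0.6693i|101⟩ + 0.4047|110⟩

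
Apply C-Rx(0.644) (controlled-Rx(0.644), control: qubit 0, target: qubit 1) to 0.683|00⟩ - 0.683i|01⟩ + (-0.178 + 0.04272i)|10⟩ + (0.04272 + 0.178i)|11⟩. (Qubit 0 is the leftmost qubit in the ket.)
0.683|00⟩ - 0.683i|01⟩ + (-0.1125 + 0.02701i)|10⟩ + (0.05404 + 0.2252i)|11⟩

C-Rx(0.644) leaves the control-|0⟩ kets |00⟩, |01⟩ unchanged and applies Rx(0.644) to qubit 1 on the control-|1⟩ pair (|10⟩, |11⟩).
Rx(0.644) = [[cos(θ/2), −i·sin(θ/2)], [−i·sin(θ/2), cos(θ/2)]]; θ = 0.644, cos(θ/2) ≈ 0.948604, sin(θ/2) ≈ 0.316464.
With a = amp(|10⟩) = (-0.178 + 0.04272i) and b = amp(|11⟩) = (0.04272 + 0.178i):
new amp(|10⟩) = (0.948604)·a + (-0.316464i)·b = (-0.1125 + 0.02701i)
new amp(|11⟩) = (-0.316464i)·a + (0.948604)·b = (0.05404 + 0.2252i)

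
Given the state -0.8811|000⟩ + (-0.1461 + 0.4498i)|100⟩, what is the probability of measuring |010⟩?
0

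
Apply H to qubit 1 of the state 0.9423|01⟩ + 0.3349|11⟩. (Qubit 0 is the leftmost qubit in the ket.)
0.6663|00⟩ - 0.6663|01⟩ + 0.2368|10⟩ - 0.2368|11⟩

H on qubit 1 mixes each pair of kets that differ only in qubit 1: amplitudes (a, b) of (|…0…⟩, |…1…⟩) become ((a + b)/√2, (a − b)/√2). Kets absent from the input have amplitude 0.
(|00⟩, |01⟩): (a, b) = (0, 0.9423) → (0.6663, -0.6663)
(|10⟩, |11⟩): (a, b) = (0, 0.3349) → (0.2368, -0.2368)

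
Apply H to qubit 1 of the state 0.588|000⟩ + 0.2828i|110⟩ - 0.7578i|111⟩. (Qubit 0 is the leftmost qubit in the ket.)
0.4158|000⟩ + 0.4158|010⟩ + 0.2i|100⟩ - 0.5358i|101⟩ - 0.2i|110⟩ + 0.5358i|111⟩

H on qubit 1 mixes each pair of kets that differ only in qubit 1: amplitudes (a, b) of (|…0…⟩, |…1…⟩) become ((a + b)/√2, (a − b)/√2). Kets absent from the input have amplitude 0.
(|000⟩, |010⟩): (a, b) = (0.588, 0) → (0.4158, 0.4158)
(|100⟩, |110⟩): (a, b) = (0, 0.2828i) → (0.2i, -0.2i)
(|101⟩, |111⟩): (a, b) = (0, -0.7578i) → (-0.5358i, 0.5358i)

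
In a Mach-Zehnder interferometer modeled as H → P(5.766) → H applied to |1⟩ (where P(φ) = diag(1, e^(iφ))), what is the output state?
(0.06539 + 0.2472i)|0⟩ + (0.9346 - 0.2472i)|1⟩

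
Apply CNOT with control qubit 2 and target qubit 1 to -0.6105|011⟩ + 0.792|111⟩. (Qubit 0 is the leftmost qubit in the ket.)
-0.6105|001⟩ + 0.792|101⟩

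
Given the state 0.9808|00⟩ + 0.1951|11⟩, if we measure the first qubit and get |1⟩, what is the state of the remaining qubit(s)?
|1⟩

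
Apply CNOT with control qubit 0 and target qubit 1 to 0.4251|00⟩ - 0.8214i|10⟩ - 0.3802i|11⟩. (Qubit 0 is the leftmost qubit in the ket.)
0.4251|00⟩ - 0.3802i|10⟩ - 0.8214i|11⟩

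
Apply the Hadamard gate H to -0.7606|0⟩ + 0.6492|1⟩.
-0.07877|0⟩ - 0.9969|1⟩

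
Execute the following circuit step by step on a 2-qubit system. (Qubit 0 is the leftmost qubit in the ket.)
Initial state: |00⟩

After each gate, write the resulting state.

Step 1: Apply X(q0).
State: |10⟩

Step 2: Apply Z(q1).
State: |10⟩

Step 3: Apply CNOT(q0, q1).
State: |11⟩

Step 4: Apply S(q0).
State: i|11⟩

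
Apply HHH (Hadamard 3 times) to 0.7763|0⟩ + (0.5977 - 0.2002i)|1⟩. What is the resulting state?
(0.9716 - 0.1416i)|0⟩ + (0.1263 + 0.1416i)|1⟩

H² = I, so H^3 = H: a single Hadamard. With (a, b) = (0.7763, (0.5977 - 0.2002i)), H gives ((a + b)/√2, (a − b)/√2) = ((0.9716 - 0.1416i), (0.1263 + 0.1416i)).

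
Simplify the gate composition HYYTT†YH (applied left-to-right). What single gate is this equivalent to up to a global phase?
Y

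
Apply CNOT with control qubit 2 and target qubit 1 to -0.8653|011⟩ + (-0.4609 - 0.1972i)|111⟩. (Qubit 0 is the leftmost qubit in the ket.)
-0.8653|001⟩ + (-0.4609 - 0.1972i)|101⟩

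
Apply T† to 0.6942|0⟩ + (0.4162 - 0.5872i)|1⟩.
0.6942|0⟩ + (-0.1209 - 0.7095i)|1⟩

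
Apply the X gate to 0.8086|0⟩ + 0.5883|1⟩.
0.5883|0⟩ + 0.8086|1⟩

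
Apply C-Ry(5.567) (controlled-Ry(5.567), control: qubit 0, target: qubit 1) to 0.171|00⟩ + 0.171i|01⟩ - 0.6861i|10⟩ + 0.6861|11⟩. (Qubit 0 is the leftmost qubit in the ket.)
0.171|00⟩ + 0.171i|01⟩ + (-0.2405 + 0.6426i)|10⟩ + (-0.6426 - 0.2405i)|11⟩

C-Ry(5.567) leaves the control-|0⟩ kets |00⟩, |01⟩ unchanged and applies Ry(5.567) to qubit 1 on the control-|1⟩ pair (|10⟩, |11⟩).
Ry(5.567) = [[cos(θ/2), −sin(θ/2)], [sin(θ/2), cos(θ/2)]]; θ = 5.567, cos(θ/2) ≈ -0.936567, sin(θ/2) ≈ 0.350489.
With a = amp(|10⟩) = -0.6861i and b = amp(|11⟩) = 0.6861:
new amp(|10⟩) = (-0.936567)·a + (-0.350489)·b = (-0.2405 + 0.6426i)
new amp(|11⟩) = (0.350489)·a + (-0.936567)·b = (-0.6426 - 0.2405i)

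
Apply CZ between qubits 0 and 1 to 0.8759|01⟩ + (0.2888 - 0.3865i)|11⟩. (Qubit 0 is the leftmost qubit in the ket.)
0.8759|01⟩ + (-0.2888 + 0.3865i)|11⟩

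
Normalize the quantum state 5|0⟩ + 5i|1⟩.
1/√2|0⟩ + (1/√2)i|1⟩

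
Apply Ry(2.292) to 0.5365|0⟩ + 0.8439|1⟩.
-0.5478|0⟩ + 0.8366|1⟩

Ry(2.292) = [[cos(θ/2), −sin(θ/2)], [sin(θ/2), cos(θ/2)]]; θ = 2.292, cos(θ/2) ≈ 0.412135, sin(θ/2) ≈ 0.911123.
With a = amp(|0⟩) = 0.5365 and b = amp(|1⟩) = 0.8439:
new amp(|0⟩) = (0.412135)·a + (-0.911123)·b = -0.5478
new amp(|1⟩) = (0.911123)·a + (0.412135)·b = 0.8366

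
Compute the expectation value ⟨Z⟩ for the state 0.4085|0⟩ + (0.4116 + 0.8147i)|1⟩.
-0.6663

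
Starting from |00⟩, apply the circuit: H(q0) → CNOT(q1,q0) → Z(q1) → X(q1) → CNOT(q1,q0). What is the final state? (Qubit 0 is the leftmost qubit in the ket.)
1/√2|01⟩ + 1/√2|11⟩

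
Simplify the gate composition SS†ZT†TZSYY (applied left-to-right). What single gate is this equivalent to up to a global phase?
S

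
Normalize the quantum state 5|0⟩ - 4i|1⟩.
0.7809|0⟩ - 0.6247i|1⟩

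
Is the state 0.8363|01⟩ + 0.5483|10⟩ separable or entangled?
Entangled

Writing the state as a|00⟩ + b|01⟩ + c|10⟩ + d|11⟩, it is a product state iff ad − bc = 0.
Here (a, b, c, d) = (0, 0.8363, 0.5483, 0): ad − bc = (0)(0) − (0.8363)(0.5483) = -0.4585 ≠ 0, so the state is entangled.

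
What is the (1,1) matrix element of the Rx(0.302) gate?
0.9886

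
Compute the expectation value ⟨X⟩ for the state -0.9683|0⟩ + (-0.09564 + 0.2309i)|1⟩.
0.1852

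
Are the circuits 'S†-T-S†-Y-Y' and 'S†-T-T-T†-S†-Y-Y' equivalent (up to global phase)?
Yes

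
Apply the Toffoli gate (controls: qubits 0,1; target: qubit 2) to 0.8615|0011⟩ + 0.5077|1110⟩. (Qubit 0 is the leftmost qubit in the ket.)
0.8615|0011⟩ + 0.5077|1100⟩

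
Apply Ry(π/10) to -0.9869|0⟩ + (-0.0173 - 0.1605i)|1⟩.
(-0.972 + 0.02511i)|0⟩ + (-0.1715 - 0.1585i)|1⟩

Ry(π/10) = [[cos(θ/2), −sin(θ/2)], [sin(θ/2), cos(θ/2)]]; θ = π/10, cos(θ/2) ≈ 0.987688, sin(θ/2) ≈ 0.156434.
With a = amp(|0⟩) = -0.9869 and b = amp(|1⟩) = (-0.0173 - 0.1605i):
new amp(|0⟩) = (0.987688)·a + (-0.156434)·b = (-0.972 + 0.02511i)
new amp(|1⟩) = (0.156434)·a + (0.987688)·b = (-0.1715 - 0.1585i)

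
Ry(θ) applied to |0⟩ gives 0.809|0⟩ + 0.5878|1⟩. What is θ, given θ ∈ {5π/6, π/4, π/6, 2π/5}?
2π/5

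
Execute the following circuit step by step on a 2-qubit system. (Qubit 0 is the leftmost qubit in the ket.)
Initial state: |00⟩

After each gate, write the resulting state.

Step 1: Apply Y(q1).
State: i|01⟩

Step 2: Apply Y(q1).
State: |00⟩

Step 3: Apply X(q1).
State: |01⟩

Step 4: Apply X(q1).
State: |00⟩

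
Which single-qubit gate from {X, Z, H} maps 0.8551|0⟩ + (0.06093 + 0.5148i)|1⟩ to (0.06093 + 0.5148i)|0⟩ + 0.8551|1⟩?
X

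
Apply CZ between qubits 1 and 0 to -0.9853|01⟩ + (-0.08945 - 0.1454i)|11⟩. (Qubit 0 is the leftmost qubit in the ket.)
-0.9853|01⟩ + (0.08945 + 0.1454i)|11⟩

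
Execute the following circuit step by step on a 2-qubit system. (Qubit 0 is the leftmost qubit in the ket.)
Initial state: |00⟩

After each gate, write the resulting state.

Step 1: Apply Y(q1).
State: i|01⟩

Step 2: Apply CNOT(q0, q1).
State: i|01⟩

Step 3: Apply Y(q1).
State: |00⟩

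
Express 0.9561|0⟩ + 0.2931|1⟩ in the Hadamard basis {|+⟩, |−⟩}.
0.8833|+⟩ + 0.4688|−⟩

With |ψ⟩ = α|0⟩ + β|1⟩, the Hadamard-basis coefficients are ⟨+|ψ⟩ = (α + β)/√2 and ⟨−|ψ⟩ = (α − β)/√2.
Here α = 0.9561, β = 0.2931: (α + β)/√2 = 0.8833, (α − β)/√2 = 0.4688.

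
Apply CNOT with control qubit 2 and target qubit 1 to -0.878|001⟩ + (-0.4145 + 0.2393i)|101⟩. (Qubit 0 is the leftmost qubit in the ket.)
-0.878|011⟩ + (-0.4145 + 0.2393i)|111⟩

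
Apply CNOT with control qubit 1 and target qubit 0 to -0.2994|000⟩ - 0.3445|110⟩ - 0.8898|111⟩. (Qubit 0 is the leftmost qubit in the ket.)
-0.2994|000⟩ - 0.3445|010⟩ - 0.8898|011⟩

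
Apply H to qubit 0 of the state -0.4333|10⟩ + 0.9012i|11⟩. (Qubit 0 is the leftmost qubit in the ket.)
-0.3064|00⟩ + 0.6372i|01⟩ + 0.3064|10⟩ - 0.6372i|11⟩

H on qubit 0 mixes each pair of kets that differ only in qubit 0: amplitudes (a, b) of (|…0…⟩, |…1…⟩) become ((a + b)/√2, (a − b)/√2). Kets absent from the input have amplitude 0.
(|00⟩, |10⟩): (a, b) = (0, -0.4333) → (-0.3064, 0.3064)
(|01⟩, |11⟩): (a, b) = (0, 0.9012i) → (0.6372i, -0.6372i)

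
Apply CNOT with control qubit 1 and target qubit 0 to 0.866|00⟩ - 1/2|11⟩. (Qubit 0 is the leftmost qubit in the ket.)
0.866|00⟩ - 1/2|01⟩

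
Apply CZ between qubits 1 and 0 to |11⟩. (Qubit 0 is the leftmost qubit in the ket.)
-|11⟩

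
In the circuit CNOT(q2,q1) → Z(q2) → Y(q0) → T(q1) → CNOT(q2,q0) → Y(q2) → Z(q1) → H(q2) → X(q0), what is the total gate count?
9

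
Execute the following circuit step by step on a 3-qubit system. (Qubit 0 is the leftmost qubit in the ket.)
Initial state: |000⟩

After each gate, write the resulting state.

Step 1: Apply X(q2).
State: |001⟩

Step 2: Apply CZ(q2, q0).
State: |001⟩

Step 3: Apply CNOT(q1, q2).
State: |001⟩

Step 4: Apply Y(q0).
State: i|101⟩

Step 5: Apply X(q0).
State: i|001⟩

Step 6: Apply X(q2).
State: i|000⟩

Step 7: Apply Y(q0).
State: -|100⟩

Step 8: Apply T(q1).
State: -|100⟩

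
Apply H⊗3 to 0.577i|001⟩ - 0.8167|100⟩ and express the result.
(-0.2887 + 0.204i)|000⟩ + (-0.2887 - 0.204i)|001⟩ + (-0.2887 + 0.204i)|010⟩ + (-0.2887 - 0.204i)|011⟩ + (0.2887 + 0.204i)|100⟩ + (0.2887 - 0.204i)|101⟩ + (0.2887 + 0.204i)|110⟩ + (0.2887 - 0.204i)|111⟩

H⊗3 gives amp(|y⟩) = (1/2√2) Σ_x (−1)^(x·y) amp(|x⟩), where x·y is the number of positions in which both x and y have a 1.
|000⟩: (0.577i - 0.8167)/(2√2) = (-0.2887 + 0.204i)
|001⟩: (-0.577i - 0.8167)/(2√2) = (-0.2887 - 0.204i)
|010⟩: (0.577i - 0.8167)/(2√2) = (-0.2887 + 0.204i)
|011⟩: (-0.577i - 0.8167)/(2√2) = (-0.2887 - 0.204i)
|100⟩: (0.577i + 0.8167)/(2√2) = (0.2887 + 0.204i)
|101⟩: (-0.577i + 0.8167)/(2√2) = (0.2887 - 0.204i)
|110⟩: (0.577i + 0.8167)/(2√2) = (0.2887 + 0.204i)
|111⟩: (-0.577i + 0.8167)/(2√2) = (0.2887 - 0.204i)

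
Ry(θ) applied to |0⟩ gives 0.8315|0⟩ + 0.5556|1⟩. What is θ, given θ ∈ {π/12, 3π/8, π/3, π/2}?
3π/8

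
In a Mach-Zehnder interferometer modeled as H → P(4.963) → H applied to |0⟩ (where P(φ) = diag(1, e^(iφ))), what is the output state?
(0.624 - 0.4844i)|0⟩ + (0.376 + 0.4844i)|1⟩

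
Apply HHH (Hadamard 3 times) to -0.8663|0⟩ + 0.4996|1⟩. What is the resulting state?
-0.2593|0⟩ - 0.9658|1⟩

H² = I, so H^3 = H: a single Hadamard. With (a, b) = (-0.8663, 0.4996), H gives ((a + b)/√2, (a − b)/√2) = (-0.2593, -0.9658).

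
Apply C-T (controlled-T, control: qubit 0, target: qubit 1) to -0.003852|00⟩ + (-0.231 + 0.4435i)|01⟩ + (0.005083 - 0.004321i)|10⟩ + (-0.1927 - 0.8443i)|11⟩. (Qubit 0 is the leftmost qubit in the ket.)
-0.003852|00⟩ + (-0.231 + 0.4435i)|01⟩ + (0.005083 - 0.004321i)|10⟩ + (0.4608 - 0.7333i)|11⟩

C-T leaves the control-|0⟩ kets |00⟩, |01⟩ unchanged and applies T to qubit 1 on the control-|1⟩ pair (|10⟩, |11⟩).
T = [[1, 0], [0, (1/√2 + (1/√2)i)]].
With a = amp(|10⟩) = (0.005083 - 0.004321i) and b = amp(|11⟩) = (-0.1927 - 0.8443i):
new amp(|10⟩) = (1)·a = (0.005083 - 0.004321i)
new amp(|11⟩) = (1/√2 + (1/√2)i)·b = (0.4608 - 0.7333i)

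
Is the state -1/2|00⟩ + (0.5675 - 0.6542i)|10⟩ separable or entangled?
Separable

Writing the state as a|00⟩ + b|01⟩ + c|10⟩ + d|11⟩, it is a product state iff ad − bc = 0.
Here (a, b, c, d) = (-1/2, 0, (0.5675 - 0.6542i), 0): ad − bc = (-1/2)(0) − (0)(0.5675 - 0.6542i) = 0, so the state is separable.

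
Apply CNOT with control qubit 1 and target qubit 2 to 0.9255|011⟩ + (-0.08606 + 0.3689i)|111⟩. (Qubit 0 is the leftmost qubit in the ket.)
0.9255|010⟩ + (-0.08606 + 0.3689i)|110⟩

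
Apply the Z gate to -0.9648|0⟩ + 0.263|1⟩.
-0.9648|0⟩ - 0.263|1⟩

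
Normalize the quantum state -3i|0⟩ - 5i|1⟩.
-0.5145i|0⟩ - 0.8575i|1⟩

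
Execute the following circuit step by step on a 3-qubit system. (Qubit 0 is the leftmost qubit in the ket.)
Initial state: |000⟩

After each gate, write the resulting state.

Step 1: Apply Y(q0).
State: i|100⟩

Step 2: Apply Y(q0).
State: |000⟩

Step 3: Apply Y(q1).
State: i|010⟩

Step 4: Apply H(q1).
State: (1/√2)i|000⟩ - (1/√2)i|010⟩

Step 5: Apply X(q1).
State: -(1/√2)i|000⟩ + (1/√2)i|010⟩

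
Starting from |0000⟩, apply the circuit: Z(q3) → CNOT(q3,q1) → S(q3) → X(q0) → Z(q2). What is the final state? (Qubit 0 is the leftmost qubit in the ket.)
|1000⟩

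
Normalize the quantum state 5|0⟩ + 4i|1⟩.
0.7809|0⟩ + 0.6247i|1⟩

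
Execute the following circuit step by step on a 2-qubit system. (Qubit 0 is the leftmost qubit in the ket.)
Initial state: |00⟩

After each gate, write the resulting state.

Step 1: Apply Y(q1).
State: i|01⟩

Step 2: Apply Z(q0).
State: i|01⟩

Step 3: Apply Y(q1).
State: |00⟩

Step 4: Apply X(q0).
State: |10⟩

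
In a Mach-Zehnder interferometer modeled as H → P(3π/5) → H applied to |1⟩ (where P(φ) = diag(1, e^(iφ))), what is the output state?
(0.6545 - 0.4755i)|0⟩ + (0.3455 + 0.4755i)|1⟩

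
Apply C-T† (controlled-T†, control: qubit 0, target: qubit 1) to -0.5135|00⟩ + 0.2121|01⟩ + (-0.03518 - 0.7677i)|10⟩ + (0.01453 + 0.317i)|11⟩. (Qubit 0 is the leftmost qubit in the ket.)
-0.5135|00⟩ + 0.2121|01⟩ + (-0.03518 - 0.7677i)|10⟩ + (0.2344 + 0.2139i)|11⟩

C-T† leaves the control-|0⟩ kets |00⟩, |01⟩ unchanged and applies T† to qubit 1 on the control-|1⟩ pair (|10⟩, |11⟩).
T† = [[1, 0], [0, (1/√2 - (1/√2)i)]].
With a = amp(|10⟩) = (-0.03518 - 0.7677i) and b = amp(|11⟩) = (0.01453 + 0.317i):
new amp(|10⟩) = (1)·a = (-0.03518 - 0.7677i)
new amp(|11⟩) = (1/√2 - (1/√2)i)·b = (0.2344 + 0.2139i)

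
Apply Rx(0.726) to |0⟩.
0.9348|0⟩ - 0.3551i|1⟩

Rx(0.726) = [[cos(θ/2), −i·sin(θ/2)], [−i·sin(θ/2), cos(θ/2)]]; θ = 0.726, cos(θ/2) ≈ 0.934836, sin(θ/2) ≈ 0.35508.
With a = amp(|0⟩) = 1 and b = amp(|1⟩) = 0:
new amp(|0⟩) = (0.934836)·a + (-0.35508i)·b = 0.9348
new amp(|1⟩) = (-0.35508i)·a + (0.934836)·b = -0.3551i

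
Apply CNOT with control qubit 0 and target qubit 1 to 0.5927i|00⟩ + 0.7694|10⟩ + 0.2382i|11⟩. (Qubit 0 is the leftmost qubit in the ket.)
0.5927i|00⟩ + 0.2382i|10⟩ + 0.7694|11⟩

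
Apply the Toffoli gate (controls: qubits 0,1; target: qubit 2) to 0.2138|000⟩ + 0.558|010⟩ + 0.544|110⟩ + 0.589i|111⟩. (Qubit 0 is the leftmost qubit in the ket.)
0.2138|000⟩ + 0.558|010⟩ + 0.589i|110⟩ + 0.544|111⟩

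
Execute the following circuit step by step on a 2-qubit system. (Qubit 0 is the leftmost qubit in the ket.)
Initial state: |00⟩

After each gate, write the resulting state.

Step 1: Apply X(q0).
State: |10⟩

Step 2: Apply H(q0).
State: 1/√2|00⟩ - 1/√2|10⟩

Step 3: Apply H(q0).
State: |10⟩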